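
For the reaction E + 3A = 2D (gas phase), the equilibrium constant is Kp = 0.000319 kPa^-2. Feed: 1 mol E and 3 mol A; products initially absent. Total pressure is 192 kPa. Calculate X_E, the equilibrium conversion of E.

X = 0.572

Take 1 mol E as basis and let X be its fractional conversion, so ξ = X.
Moles: n_E = 1 − X; n_A = 3 − 3X; n_D = 2X.
Summing: n_T = 4 − 2X.
Mole fractions y_i = n_i/n_T; Kp = p_D^2 / (p_E p_A^3) with p_i = y_i·P.
Substituting and setting equal to 0.000319 kPa^-2 gives a polynomial in X; the root in (0,1) is X = 0.572.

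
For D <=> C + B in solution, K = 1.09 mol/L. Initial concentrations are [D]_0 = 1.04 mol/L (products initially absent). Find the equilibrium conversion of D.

X = 0.626

Let X = conversion of D; extent ξ = 1.04·X mol/L.
Concentrations: [D] = 1.04 − 1.04X; [C] = 1.04X; [B] = 1.04X.
K = [C] [B] / ([D]).
Equating to 1.09 mol/L: the physical root is X = 0.626.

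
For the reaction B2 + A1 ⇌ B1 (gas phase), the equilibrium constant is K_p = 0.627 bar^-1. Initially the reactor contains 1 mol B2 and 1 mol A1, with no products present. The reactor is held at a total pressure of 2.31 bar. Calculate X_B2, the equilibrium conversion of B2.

X = 0.361

Basis: 1 mol B2 initially; let X = conversion of B2. Extent ξ = X.
Mole table: n_B2 = 1 − X; n_A1 = 1 − X; n_B1 = X.
Total moles n_T = 2 − X.
y_i = n_i/n_T, p_i = y_i·P. K_p = p_B1 / (p_B2 p_A1).
Equating to 0.627 bar^-1 and solving on 0 < X < 1: X = 0.361.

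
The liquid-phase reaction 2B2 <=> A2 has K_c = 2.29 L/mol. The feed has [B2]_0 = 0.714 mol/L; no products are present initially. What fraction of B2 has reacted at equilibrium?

X = 0.579

Let X = conversion of B2; extent ξ = 0.714X/2 mol/L.
Concentrations: [B2] = 0.714 − 0.714X; [A2] = 0.357X.
K_c = [A2] / ([B2]^2).
This equals 2.29 at X = 0.579 (the root in 0 < X < 1).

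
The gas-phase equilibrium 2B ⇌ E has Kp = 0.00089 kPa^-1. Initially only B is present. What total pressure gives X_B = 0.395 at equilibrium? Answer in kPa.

Take 1 mol B as basis and let X be its fractional conversion, so ξ = 0.5X.
Species balance: n_B = 1 − X; n_E = 0.5X.
Total moles n_T = 1 − 0.5X.
Kp = p_E / (p_B^2) with p_i = (n_i/n_T)·P.
At X = 0.395: the mole-fraction product g(X) = Π y_i^ν_i = 0.433. Since Kp = g(X)·P^{-1}, P = (g/Kp)^(1/1) = (0.433/0.00089)^(1/1) = 487 kPa.

P = 487 kPa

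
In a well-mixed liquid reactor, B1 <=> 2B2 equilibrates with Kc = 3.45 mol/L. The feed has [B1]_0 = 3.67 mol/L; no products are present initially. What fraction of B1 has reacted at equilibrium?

Let X = conversion of B1; extent ξ = 3.67·X mol/L.
Concentrations: [B1] = 3.67 − 3.67X; [B2] = 7.34X.
Kc = [B2]^2 / ([B1]).
Equating to 3.45 mol/L: the physical root is X = 0.381.

X = 0.381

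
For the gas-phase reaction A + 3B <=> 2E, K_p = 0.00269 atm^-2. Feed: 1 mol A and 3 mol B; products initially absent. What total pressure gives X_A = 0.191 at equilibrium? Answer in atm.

Let X = conversion of A (basis 1 mol A); extent of reaction ξ = X.
At extent ξ: n_A = 1 − X; n_B = 3 − 3X; n_E = 2X.
Summing: n_T = 4 − 2X.
K_p = p_E^2 / (p_A p_B^3) with p_i = (n_i/n_T)·P.
At X = 0.191: the mole-fraction product g(X) = Π y_i^ν_i = 0.1652. Since K_p = g(X)·P^{-2}, P = (g/K_p)^(1/2) = (0.1652/0.00269)^(1/2) = 7.84 atm.

P = 7.84 atm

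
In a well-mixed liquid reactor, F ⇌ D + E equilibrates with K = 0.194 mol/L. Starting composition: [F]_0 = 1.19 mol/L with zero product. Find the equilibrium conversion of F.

X = 0.330

Let X = conversion of F; extent ξ = 1.19·X mol/L.
Concentrations: [F] = 1.19 − 1.19X; [D] = 1.19X; [E] = 1.19X.
K = [D] [E] / ([F]).
This equals 0.194 at X = 0.330 (the root in 0 < X < 1).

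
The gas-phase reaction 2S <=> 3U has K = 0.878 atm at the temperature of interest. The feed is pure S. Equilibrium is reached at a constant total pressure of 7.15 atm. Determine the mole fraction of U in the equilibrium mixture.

y_U = 0.367

Let X = conversion of S (basis 1 mol S); extent of reaction ξ = 0.5X.
Moles: n_S = 1 − X; n_U = 1.5X.
Total moles n_T = 1 + 0.5X.
Mole fractions y_i = n_i/n_T; K = p_U^3 / (p_S^2) with p_i = y_i·P.
Substituting and setting equal to 0.878 atm gives a polynomial in X; the root in (0,1) is X = 0.278.
Then n_U = 0.418, n_T = 1.14, so y_U = 0.367.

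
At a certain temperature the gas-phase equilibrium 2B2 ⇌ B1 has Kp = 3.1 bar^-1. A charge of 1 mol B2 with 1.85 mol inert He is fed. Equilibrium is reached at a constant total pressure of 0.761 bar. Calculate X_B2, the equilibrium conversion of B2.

Take 1 mol B2 as basis and let X be its fractional conversion, so ξ = 0.5X.
Species balance: n_B2 = 1 − X; n_B1 = 0.5X; n_I = 1.85 (inert).
Summing: n_T = 2.85 − 0.5X.
y_i = n_i/n_T, p_i = y_i·P. Kp = p_B1 / (p_B2^2).
Substituting and setting equal to 3.1 bar^-1 gives a polynomial in X; the root in (0,1) is X = 0.483.

X = 0.483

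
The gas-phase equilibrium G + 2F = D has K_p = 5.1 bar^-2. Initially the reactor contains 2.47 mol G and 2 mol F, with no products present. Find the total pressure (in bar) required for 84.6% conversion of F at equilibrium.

P = 2.88 bar

Take 2 mol F as basis and let X be its fractional conversion, so ξ = X.
At extent ξ: n_G = 2.47 − X; n_F = 2 − 2X; n_D = X.
n_T = Σnᵢ = 4.47 − 2X.
K_p = p_D / (p_G p_F^2) with p_i = (n_i/n_T)·P.
At X = 0.846: the mole-fraction product g(X) = Π y_i^ν_i = 42.38. Since K_p = g(X)·P^{-2}, P = (g/K_p)^(1/2) = (42.38/5.1)^(1/2) = 2.88 bar.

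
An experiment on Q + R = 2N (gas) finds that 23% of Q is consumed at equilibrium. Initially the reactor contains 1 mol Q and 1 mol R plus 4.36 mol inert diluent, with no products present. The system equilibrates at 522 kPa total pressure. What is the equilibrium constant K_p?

K_p = 0.357

Take 1 mol Q as basis and let X be its fractional conversion, so ξ = X.
At extent ξ: n_Q = 1 − X; n_R = 1 − X; n_N = 2X; n_I = 4.36 (inert).
Since Δν = 0, n_T = 6.36 throughout.
At X = 0.23: n_Q = 0.77, n_R = 0.77, n_N = 0.46, n_T = 6.36.
p_i = (n_i/n_T)·P. K_p = p_N^2 / (p_Q p_R) = 0.357.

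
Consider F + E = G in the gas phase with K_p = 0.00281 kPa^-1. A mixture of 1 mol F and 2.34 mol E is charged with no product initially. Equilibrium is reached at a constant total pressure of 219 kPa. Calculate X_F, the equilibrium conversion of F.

Let X = conversion of F (basis 1 mol F); extent of reaction ξ = X.
At extent ξ: n_F = 1 − X; n_E = 2.34 − X; n_G = X.
Total moles n_T = 3.34 − X.
Mole fractions y_i = n_i/n_T; K_p = p_G / (p_F p_E) with p_i = y_i·P.
This yields a degree-2 equation in X; solving on (0,1), X = 0.293.

X = 0.293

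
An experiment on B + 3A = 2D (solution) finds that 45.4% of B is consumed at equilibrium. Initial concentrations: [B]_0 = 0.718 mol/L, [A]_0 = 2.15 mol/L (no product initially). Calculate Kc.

Kc = 0.673 (mol/L)^-2

Let X = conversion of B.
Concentrations: [B] = 0.718 − 0.718X; [A] = 2.15 − 2.15X; [D] = 1.44X.
At X = 0.454: [B] = 0.392, [A] = 1.17, [D] = 0.652.
Kc = [D]^2 / ([B] [A]^3) = 0.673 (mol/L)^-2.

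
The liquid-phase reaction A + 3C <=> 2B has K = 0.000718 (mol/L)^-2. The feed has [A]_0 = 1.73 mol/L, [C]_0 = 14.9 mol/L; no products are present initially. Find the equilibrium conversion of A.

X = 0.375

Let X = conversion of A; extent ξ = 1.73·X mol/L.
Concentrations: [A] = 1.73 − 1.73X; [C] = 14.9 − 5.19X; [B] = 3.46X.
K = [B]^2 / ([A] [C]^3).
This equals 0.000718 at X = 0.375 (the root in 0 < X < 1).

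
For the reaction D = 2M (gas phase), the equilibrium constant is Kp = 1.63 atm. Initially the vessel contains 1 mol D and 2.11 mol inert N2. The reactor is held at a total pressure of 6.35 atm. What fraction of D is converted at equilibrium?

X = 0.374

Take 1 mol D as basis and let X be its fractional conversion, so ξ = X.
At extent ξ: n_D = 1 − X; n_M = 2X; n_I = 2.11 (inert).
Total moles n_T = 3.11 + X.
Mole fractions y_i = n_i/n_T; Kp = p_M^2 / (p_D) with p_i = y_i·P.
Setting this equal to 1.63 atm and taking the physical root (0 < X < 1) gives X = 0.374.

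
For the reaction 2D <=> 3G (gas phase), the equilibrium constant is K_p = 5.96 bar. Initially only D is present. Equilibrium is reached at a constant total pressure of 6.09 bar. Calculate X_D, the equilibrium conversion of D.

X = 0.467

Let X = conversion of D (basis 1 mol D); extent of reaction ξ = 0.5X.
Species balance: n_D = 1 − X; n_G = 1.5X.
n_T = Σnᵢ = 1 + 0.5X.
With p_i = (n_i/n_T)P, K_p = p_G^3 / (p_D^2).
This yields a degree-3 equation in X; solving on (0,1), X = 0.467.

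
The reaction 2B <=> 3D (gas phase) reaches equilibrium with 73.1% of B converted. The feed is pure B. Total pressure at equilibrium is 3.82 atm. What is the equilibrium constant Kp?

Kp = 51 atm

Let X = conversion of B (basis 1 mol B); extent of reaction ξ = 0.5X.
Moles: n_B = 1 − X; n_D = 1.5X.
Summing: n_T = 1 + 0.5X.
At X = 0.731: n_B = 0.269, n_D = 1.1, n_T = 1.37.
p_i = (n_i/n_T)·P. Kp = p_D^3 / (p_B^2) = 51 atm.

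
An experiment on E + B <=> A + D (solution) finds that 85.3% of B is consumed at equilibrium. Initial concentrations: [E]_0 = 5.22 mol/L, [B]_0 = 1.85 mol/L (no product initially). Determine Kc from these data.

Let X = conversion of B.
Concentrations: [E] = 5.22 − 1.85X; [B] = 1.85 − 1.85X; [A] = 1.85X; [D] = 1.85X.
At X = 0.853: [E] = 3.64, [B] = 0.272, [A] = 1.58, [D] = 1.58.
Kc = [A] [D] / ([E] [B]) = 2.51.

Kc = 2.51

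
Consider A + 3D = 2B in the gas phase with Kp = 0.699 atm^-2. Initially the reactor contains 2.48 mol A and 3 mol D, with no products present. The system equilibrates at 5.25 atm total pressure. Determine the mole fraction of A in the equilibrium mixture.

Let X = conversion of D (basis 3 mol D); extent of reaction ξ = X.
Moles: n_A = 2.48 − X; n_D = 3 − 3X; n_B = 2X.
Total moles n_T = 5.48 − 2X.
With p_i = (n_i/n_T)P, Kp = p_B^2 / (p_A p_D^3).
Setting this equal to 0.699 atm^-2 and taking the physical root (0 < X < 1) gives X = 0.678.
Then n_A = 1.8, n_T = 4.12, so y_A = 0.437.

y_A = 0.437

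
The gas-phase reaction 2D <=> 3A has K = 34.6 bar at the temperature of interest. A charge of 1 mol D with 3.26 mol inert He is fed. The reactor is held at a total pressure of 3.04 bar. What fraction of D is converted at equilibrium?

Let X = conversion of D (basis 1 mol D); extent of reaction ξ = 0.5X.
Species balance: n_D = 1 − X; n_A = 1.5X; n_I = 3.26 (inert).
n_T = Σnᵢ = 4.26 + 0.5X.
With p_i = (n_i/n_T)P, K = p_A^3 / (p_D^2).
Setting this equal to 34.6 bar and taking the physical root (0 < X < 1) gives X = 0.815.

X = 0.815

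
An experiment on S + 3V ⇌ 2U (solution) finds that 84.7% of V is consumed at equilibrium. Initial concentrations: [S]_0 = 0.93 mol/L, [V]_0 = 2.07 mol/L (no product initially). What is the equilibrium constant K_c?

K_c = 124 (mol/L)^-2

Let X = conversion of V.
Concentrations: [S] = 0.93 − 0.69X; [V] = 2.07 − 2.07X; [U] = 1.38X.
At X = 0.847: [S] = 0.346, [V] = 0.317, [U] = 1.17.
K_c = [U]^2 / ([S] [V]^3) = 124 (mol/L)^-2.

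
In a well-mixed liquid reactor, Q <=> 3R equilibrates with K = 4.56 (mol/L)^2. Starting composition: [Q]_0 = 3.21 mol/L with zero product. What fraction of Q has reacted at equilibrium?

Let X = conversion of Q; extent ξ = 3.21·X mol/L.
Concentrations: [Q] = 3.21 − 3.21X; [R] = 9.63X.
K = [R]^3 / ([Q]).
Solving K = 4.56 for X ∈ (0,1): X = 0.233.

X = 0.233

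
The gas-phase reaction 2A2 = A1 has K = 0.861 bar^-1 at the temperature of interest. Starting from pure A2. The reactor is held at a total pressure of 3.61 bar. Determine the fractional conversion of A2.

X = 0.727

Basis: 1 mol A2 initially; let X = conversion of A2. Extent ξ = 0.5X.
Species balance: n_A2 = 1 − X; n_A1 = 0.5X.
Total moles n_T = 1 − 0.5X.
y_i = n_i/n_T, p_i = y_i·P. K = p_A1 / (p_A2^2).
Substituting and setting equal to 0.861 bar^-1 gives a polynomial in X; the root in (0,1) is X = 0.727.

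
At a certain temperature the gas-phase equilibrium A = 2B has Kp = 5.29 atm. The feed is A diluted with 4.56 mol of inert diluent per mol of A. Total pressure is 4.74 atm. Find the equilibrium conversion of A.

Take 1 mol A as basis and let X be its fractional conversion, so ξ = X.
Moles: n_A = 1 − X; n_B = 2X; n_I = 4.56 (inert).
Total moles n_T = 5.56 + X.
y_i = n_i/n_T, p_i = y_i·P. Kp = p_B^2 / (p_A).
Substituting and setting equal to 5.29 atm gives a polynomial in X; the root in (0,1) is X = 0.711.

X = 0.711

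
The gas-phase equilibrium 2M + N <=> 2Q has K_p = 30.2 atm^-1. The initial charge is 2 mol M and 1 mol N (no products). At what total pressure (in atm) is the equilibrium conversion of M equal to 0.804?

P = 6.24 atm

Basis: 2 mol M initially; let X = conversion of M. Extent ξ = X.
Species balance: n_M = 2 − 2X; n_N = 1 − X; n_Q = 2X.
Summing: n_T = 3 − X.
K_p = p_Q^2 / (p_M^2 p_N) with p_i = (n_i/n_T)·P.
At X = 0.804: the mole-fraction product g(X) = Π y_i^ν_i = 188.5. Since K_p = g(X)·P^{-1}, P = (g/K_p)^(1/1) = (188.5/30.2)^(1/1) = 6.24 atm.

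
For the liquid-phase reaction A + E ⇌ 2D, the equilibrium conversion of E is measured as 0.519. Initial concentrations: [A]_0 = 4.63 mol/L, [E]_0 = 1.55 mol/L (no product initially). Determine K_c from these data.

K_c = 0.908

Let X = conversion of E.
Concentrations: [A] = 4.63 − 1.55X; [E] = 1.55 − 1.55X; [D] = 3.1X.
At X = 0.519: [A] = 3.83, [E] = 0.746, [D] = 1.61.
K_c = [D]^2 / ([A] [E]) = 0.908.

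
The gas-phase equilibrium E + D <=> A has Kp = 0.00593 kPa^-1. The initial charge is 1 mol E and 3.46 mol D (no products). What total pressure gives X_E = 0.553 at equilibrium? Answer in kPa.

P = 280 kPa

Take 1 mol E as basis and let X be its fractional conversion, so ξ = X.
Mole table: n_E = 1 − X; n_D = 3.46 − X; n_A = X.
Total moles n_T = 4.46 − X.
Kp = p_A / (p_E p_D) with p_i = (n_i/n_T)·P.
At X = 0.553: the mole-fraction product g(X) = Π y_i^ν_i = 1.663. Since Kp = g(X)·P^{-1}, P = (g/Kp)^(1/1) = (1.663/0.00593)^(1/1) = 280 kPa.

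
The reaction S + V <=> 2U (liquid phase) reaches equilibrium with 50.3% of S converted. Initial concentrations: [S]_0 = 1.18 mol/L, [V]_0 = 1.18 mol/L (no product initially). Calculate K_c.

K_c = 4.1

Let X = conversion of S.
Concentrations: [S] = 1.18 − 1.18X; [V] = 1.18 − 1.18X; [U] = 2.36X.
At X = 0.503: [S] = 0.586, [V] = 0.586, [U] = 1.19.
K_c = [U]^2 / ([S] [V]) = 4.1.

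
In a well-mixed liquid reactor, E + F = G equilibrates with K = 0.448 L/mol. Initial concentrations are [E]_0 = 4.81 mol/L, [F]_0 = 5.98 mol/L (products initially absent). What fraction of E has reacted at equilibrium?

X = 0.586

Let X = conversion of E; extent ξ = 4.81·X mol/L.
Concentrations: [E] = 4.81 − 4.81X; [F] = 5.98 − 4.81X; [G] = 4.81X.
K = [G] / ([E] [F]).
Equating to 0.448 L/mol: the physical root is X = 0.586.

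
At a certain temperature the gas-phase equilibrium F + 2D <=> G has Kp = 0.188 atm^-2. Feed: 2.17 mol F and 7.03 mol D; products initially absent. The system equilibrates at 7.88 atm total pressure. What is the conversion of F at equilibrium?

X = 0.816

Let X = conversion of F (basis 2.17 mol F); extent of reaction ξ = 2.17X.
Moles: n_F = 2.17 − 2.17X; n_D = 7.03 − 4.34X; n_G = 2.17X.
Total moles n_T = 9.2 − 4.34X.
With p_i = (n_i/n_T)P, Kp = p_G / (p_F p_D^2).
Setting this equal to 0.188 atm^-2 and taking the physical root (0 < X < 1) gives X = 0.816.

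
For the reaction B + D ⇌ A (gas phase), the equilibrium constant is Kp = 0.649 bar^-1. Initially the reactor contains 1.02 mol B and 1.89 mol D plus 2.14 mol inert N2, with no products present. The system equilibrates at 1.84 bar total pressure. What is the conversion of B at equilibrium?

Let X = conversion of B (basis 1.02 mol B); extent of reaction ξ = 1.02X.
Moles: n_B = 1.02 − 1.02X; n_D = 1.89 − 1.02X; n_A = 1.02X; n_I = 2.14 (inert).
Total moles n_T = 5.05 − 1.02X.
With p_i = (n_i/n_T)P, Kp = p_A / (p_B p_D).
Setting this equal to 0.649 bar^-1 and taking the physical root (0 < X < 1) gives X = 0.286.

X = 0.286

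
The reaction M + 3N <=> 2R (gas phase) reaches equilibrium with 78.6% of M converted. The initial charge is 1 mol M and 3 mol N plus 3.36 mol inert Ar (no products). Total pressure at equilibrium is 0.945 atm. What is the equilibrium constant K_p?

Take 1 mol M as basis and let X be its fractional conversion, so ξ = X.
Moles: n_M = 1 − X; n_N = 3 − 3X; n_R = 2X; n_I = 3.36 (inert).
Summing: n_T = 7.36 − 2X.
At X = 0.786: n_M = 0.214, n_N = 0.642, n_R = 1.57, n_T = 5.79.
p_i = (n_i/n_T)·P. K_p = p_R^2 / (p_M p_N^3) = 1.64e+03 atm^-2.

K_p = 1.64e+03 atm^-2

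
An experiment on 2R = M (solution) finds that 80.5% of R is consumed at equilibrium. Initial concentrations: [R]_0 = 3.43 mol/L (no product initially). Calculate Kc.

Kc = 3.09 L/mol

Let X = conversion of R.
Concentrations: [R] = 3.43 − 3.43X; [M] = 1.72X.
At X = 0.805: [R] = 0.669, [M] = 1.38.
Kc = [M] / ([R]^2) = 3.09 L/mol.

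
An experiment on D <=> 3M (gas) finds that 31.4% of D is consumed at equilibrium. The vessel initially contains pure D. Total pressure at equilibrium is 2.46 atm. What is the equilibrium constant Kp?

Basis: 1 mol D initially; let X = conversion of D. Extent ξ = X.
Species balance: n_D = 1 − X; n_M = 3X.
Summing: n_T = 1 + 2X.
At X = 0.314: n_D = 0.686, n_M = 0.942, n_T = 1.63.
p_i = (n_i/n_T)·P. Kp = p_M^3 / (p_D) = 2.78 atm^2.

Kp = 2.78 atm^2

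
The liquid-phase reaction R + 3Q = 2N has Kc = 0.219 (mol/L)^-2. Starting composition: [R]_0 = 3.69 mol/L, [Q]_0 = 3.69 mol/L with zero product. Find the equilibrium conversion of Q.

Let X = conversion of Q; extent ξ = 3.69X/3 mol/L.
Concentrations: [R] = 3.69 − 1.23X; [Q] = 3.69 − 3.69X; [N] = 2.46X.
Kc = [N]^2 / ([R] [Q]^3).
Solving Kc = 0.219 for X ∈ (0,1): X = 0.596.

X = 0.596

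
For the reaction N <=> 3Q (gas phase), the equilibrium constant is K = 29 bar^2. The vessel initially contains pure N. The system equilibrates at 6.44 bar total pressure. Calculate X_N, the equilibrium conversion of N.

X = 0.367

Let X = conversion of N (basis 1 mol N); extent of reaction ξ = X.
At extent ξ: n_N = 1 − X; n_Q = 3X.
Total moles n_T = 1 + 2X.
y_i = n_i/n_T, p_i = y_i·P. K = p_Q^3 / (p_N).
Equating to 29 bar^2 and solving on 0 < X < 1: X = 0.367.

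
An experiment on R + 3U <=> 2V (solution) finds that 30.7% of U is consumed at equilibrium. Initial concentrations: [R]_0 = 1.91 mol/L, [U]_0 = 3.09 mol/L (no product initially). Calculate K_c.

K_c = 0.0256 (mol/L)^-2

Let X = conversion of U.
Concentrations: [R] = 1.91 − 1.03X; [U] = 3.09 − 3.09X; [V] = 2.06X.
At X = 0.307: [R] = 1.59, [U] = 2.14, [V] = 0.632.
K_c = [V]^2 / ([R] [U]^3) = 0.0256 (mol/L)^-2.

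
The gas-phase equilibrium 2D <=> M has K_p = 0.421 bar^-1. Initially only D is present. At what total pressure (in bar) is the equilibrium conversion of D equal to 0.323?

P = 0.702 bar

Take 1 mol D as basis and let X be its fractional conversion, so ξ = 0.5X.
Species balance: n_D = 1 − X; n_M = 0.5X.
n_T = Σnᵢ = 1 − 0.5X.
K_p = p_M / (p_D^2) with p_i = (n_i/n_T)·P.
At X = 0.323: the mole-fraction product g(X) = Π y_i^ν_i = 0.2955. Since K_p = g(X)·P^{-1}, P = (g/K_p)^(1/1) = (0.2955/0.421)^(1/1) = 0.702 bar.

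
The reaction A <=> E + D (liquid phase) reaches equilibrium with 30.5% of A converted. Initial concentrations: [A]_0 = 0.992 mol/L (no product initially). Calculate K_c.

Let X = conversion of A.
Concentrations: [A] = 0.992 − 0.992X; [E] = 0.992X; [D] = 0.992X.
At X = 0.305: [A] = 0.689, [E] = 0.303, [D] = 0.303.
K_c = [E] [D] / ([A]) = 0.133 mol/L.

K_c = 0.133 mol/L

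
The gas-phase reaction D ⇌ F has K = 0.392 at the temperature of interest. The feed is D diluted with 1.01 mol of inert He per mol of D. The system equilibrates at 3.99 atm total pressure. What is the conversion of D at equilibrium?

X = 0.282

Take 1 mol D as basis and let X be its fractional conversion, so ξ = X.
Mole table: n_D = 1 − X; n_F = X; n_I = 1.01 (inert).
n_T stays at 2.01 (no change in mole number).
Mole fractions y_i = n_i/n_T; K = p_F / (p_D) with p_i = y_i·P.
This yields a degree-1 equation in X; solving on (0,1), X = 0.282.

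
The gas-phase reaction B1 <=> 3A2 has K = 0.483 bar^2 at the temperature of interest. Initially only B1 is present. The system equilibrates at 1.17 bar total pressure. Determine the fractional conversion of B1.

X = 0.284

Basis: 1 mol B1 initially; let X = conversion of B1. Extent ξ = X.
Species balance: n_B1 = 1 − X; n_A2 = 3X.
Summing: n_T = 1 + 2X.
y_i = n_i/n_T, p_i = y_i·P. K = p_A2^3 / (p_B1).
Setting this equal to 0.483 bar^2 and taking the physical root (0 < X < 1) gives X = 0.284.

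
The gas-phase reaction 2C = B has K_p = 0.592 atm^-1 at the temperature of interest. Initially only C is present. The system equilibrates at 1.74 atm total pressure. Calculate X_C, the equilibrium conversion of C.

Let X = conversion of C (basis 1 mol C); extent of reaction ξ = 0.5X.
Moles: n_C = 1 − X; n_B = 0.5X.
Summing: n_T = 1 − 0.5X.
y_i = n_i/n_T, p_i = y_i·P. K_p = p_B / (p_C^2).
Setting this equal to 0.592 atm^-1 and taking the physical root (0 < X < 1) gives X = 0.558.

X = 0.558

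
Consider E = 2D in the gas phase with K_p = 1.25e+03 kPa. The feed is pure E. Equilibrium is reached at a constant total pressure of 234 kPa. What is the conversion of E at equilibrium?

Take 1 mol E as basis and let X be its fractional conversion, so ξ = X.
Species balance: n_E = 1 − X; n_D = 2X.
Total moles n_T = 1 + X.
With p_i = (n_i/n_T)P, K_p = p_D^2 / (p_E).
Setting this equal to 1.25e+03 kPa and taking the physical root (0 < X < 1) gives X = 0.756.

X = 0.756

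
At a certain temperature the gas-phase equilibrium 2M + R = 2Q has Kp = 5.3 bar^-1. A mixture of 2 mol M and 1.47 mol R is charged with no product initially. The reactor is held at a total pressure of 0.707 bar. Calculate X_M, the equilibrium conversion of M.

Let X = conversion of M (basis 2 mol M); extent of reaction ξ = X.
At extent ξ: n_M = 2 − 2X; n_R = 1.47 − X; n_Q = 2X.
n_T = Σnᵢ = 3.47 − X.
y_i = n_i/n_T, p_i = y_i·P. Kp = p_Q^2 / (p_M^2 p_R).
This yields a degree-3 equation in X; solving on (0,1), X = 0.523.

X = 0.523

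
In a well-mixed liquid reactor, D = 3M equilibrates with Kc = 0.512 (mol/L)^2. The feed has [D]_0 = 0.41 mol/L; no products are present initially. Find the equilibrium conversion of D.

Let X = conversion of D; extent ξ = 0.41·X mol/L.
Concentrations: [D] = 0.41 − 0.41X; [M] = 1.23X.
Kc = [M]^3 / ([D]).
Solving Kc = 0.512 for X ∈ (0,1): X = 0.406.

X = 0.406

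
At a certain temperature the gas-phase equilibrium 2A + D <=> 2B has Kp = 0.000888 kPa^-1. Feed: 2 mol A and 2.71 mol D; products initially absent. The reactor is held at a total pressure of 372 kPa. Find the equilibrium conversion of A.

Take 2 mol A as basis and let X be its fractional conversion, so ξ = X.
Mole table: n_A = 2 − 2X; n_D = 2.71 − X; n_B = 2X.
n_T = Σnᵢ = 4.71 − X.
Mole fractions y_i = n_i/n_T; Kp = p_B^2 / (p_A^2 p_D) with p_i = y_i·P.
Substituting and setting equal to 0.000888 kPa^-1 gives a polynomial in X; the root in (0,1) is X = 0.298.

X = 0.298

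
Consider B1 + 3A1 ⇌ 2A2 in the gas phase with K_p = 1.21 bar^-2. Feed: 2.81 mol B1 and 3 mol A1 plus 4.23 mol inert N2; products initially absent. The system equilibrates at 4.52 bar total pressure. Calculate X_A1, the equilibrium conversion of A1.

Let X = conversion of A1 (basis 3 mol A1); extent of reaction ξ = X.
At extent ξ: n_B1 = 2.81 − X; n_A1 = 3 − 3X; n_A2 = 2X; n_I = 4.23 (inert).
Total moles n_T = 10 − 2X.
y_i = n_i/n_T, p_i = y_i·P. K_p = p_A2^2 / (p_B1 p_A1^3).
Substituting and setting equal to 1.21 bar^-2 gives a polynomial in X; the root in (0,1) is X = 0.584.

X = 0.584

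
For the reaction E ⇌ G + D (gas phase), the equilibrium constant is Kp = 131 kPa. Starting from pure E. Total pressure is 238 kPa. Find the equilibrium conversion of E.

X = 0.596

Basis: 1 mol E initially; let X = conversion of E. Extent ξ = X.
Species balance: n_E = 1 − X; n_G = X; n_D = X.
Summing: n_T = 1 + X.
With p_i = (n_i/n_T)P, Kp = p_G p_D / (p_E).
This yields a degree-2 equation in X; solving on (0,1), X = 0.596.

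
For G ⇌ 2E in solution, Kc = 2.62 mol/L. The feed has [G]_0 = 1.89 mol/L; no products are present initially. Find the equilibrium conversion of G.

X = 0.440

Let X = conversion of G; extent ξ = 1.89·X mol/L.
Concentrations: [G] = 1.89 − 1.89X; [E] = 3.78X.
Kc = [E]^2 / ([G]).
Solving Kc = 2.62 for X ∈ (0,1): X = 0.440.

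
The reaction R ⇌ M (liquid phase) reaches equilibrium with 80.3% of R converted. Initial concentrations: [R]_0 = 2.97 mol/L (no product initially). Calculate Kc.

Let X = conversion of R.
Concentrations: [R] = 2.97 − 2.97X; [M] = 2.97X.
At X = 0.803: [R] = 0.585, [M] = 2.38.
Kc = [M] / ([R]) = 4.08.

Kc = 4.08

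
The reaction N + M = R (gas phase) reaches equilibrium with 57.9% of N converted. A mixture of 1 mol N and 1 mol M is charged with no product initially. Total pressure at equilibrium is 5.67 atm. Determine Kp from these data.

Let X = conversion of N (basis 1 mol N); extent of reaction ξ = X.
Mole table: n_N = 1 − X; n_M = 1 − X; n_R = X.
n_T = Σnᵢ = 2 − X.
At X = 0.579: n_N = 0.421, n_M = 0.421, n_R = 0.579, n_T = 1.42.
p_i = (n_i/n_T)·P. Kp = p_R / (p_N p_M) = 0.819 atm^-1.

Kp = 0.819 atm^-1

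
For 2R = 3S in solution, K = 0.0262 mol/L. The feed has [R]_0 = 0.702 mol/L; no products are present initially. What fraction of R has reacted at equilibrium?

X = 0.193

Let X = conversion of R; extent ξ = 0.702X/2 mol/L.
Concentrations: [R] = 0.702 − 0.702X; [S] = 1.05X.
K = [S]^3 / ([R]^2).
Equating to 0.0262 mol/L: the physical root is X = 0.193.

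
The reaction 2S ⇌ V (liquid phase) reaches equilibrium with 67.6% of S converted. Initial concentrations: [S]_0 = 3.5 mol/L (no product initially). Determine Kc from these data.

Let X = conversion of S.
Concentrations: [S] = 3.5 − 3.5X; [V] = 1.75X.
At X = 0.676: [S] = 1.13, [V] = 1.18.
Kc = [V] / ([S]^2) = 0.92 L/mol.

Kc = 0.92 L/mol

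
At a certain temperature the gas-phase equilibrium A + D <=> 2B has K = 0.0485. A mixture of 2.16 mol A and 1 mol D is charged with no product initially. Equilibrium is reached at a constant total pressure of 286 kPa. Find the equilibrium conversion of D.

Let X = conversion of D (basis 1 mol D); extent of reaction ξ = X.
Moles: n_A = 2.16 − X; n_D = 1 − X; n_B = 2X.
n_T stays at 3.16 (no change in mole number).
Mole fractions y_i = n_i/n_T; K = p_B^2 / (p_A p_D) with p_i = y_i·P.
Equating to 0.0485 and solving on 0 < X < 1: X = 0.145.

X = 0.145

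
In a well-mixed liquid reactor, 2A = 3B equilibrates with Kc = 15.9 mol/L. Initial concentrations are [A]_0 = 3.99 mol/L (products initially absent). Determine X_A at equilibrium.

Let X = conversion of A; extent ξ = 3.99X/2 mol/L.
Concentrations: [A] = 3.99 − 3.99X; [B] = 5.99X.
Kc = [B]^3 / ([A]^2).
Equating to 15.9 mol/L: the physical root is X = 0.587.

X = 0.587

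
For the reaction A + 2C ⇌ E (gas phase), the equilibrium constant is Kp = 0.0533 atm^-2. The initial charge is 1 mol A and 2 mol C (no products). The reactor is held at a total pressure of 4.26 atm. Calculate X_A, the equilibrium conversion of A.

X = 0.257

Let X = conversion of A (basis 1 mol A); extent of reaction ξ = X.
Mole table: n_A = 1 − X; n_C = 2 − 2X; n_E = X.
Summing: n_T = 3 − 2X.
Mole fractions y_i = n_i/n_T; Kp = p_E / (p_A p_C^2) with p_i = y_i·P.
Setting this equal to 0.0533 atm^-2 and taking the physical root (0 < X < 1) gives X = 0.257.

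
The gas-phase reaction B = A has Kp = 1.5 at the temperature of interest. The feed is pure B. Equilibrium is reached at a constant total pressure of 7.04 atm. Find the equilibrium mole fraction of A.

y_A = 0.600

Let X = conversion of B (basis 1 mol B); extent of reaction ξ = X.
Species balance: n_B = 1 − X; n_A = X.
Total moles n_T = 1 (Δν = 0, constant).
With p_i = (n_i/n_T)P, Kp = p_A / (p_B).
Equating to 1.5 and solving on 0 < X < 1: X = 0.600.
Then n_A = 0.6, n_T = 1, so y_A = 0.600.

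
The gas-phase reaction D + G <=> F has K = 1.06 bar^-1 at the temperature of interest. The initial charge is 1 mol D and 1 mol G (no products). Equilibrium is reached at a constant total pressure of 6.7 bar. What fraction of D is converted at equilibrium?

Take 1 mol D as basis and let X be its fractional conversion, so ξ = X.
At extent ξ: n_D = 1 − X; n_G = 1 − X; n_F = X.
n_T = Σnᵢ = 2 − X.
y_i = n_i/n_T, p_i = y_i·P. K = p_F / (p_D p_G).
Setting this equal to 1.06 bar^-1 and taking the physical root (0 < X < 1) gives X = 0.649.

X = 0.649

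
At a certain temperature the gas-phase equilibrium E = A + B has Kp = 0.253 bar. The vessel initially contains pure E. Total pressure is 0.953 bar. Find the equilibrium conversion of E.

X = 0.458

Let X = conversion of E (basis 1 mol E); extent of reaction ξ = X.
Mole table: n_E = 1 − X; n_A = X; n_B = X.
n_T = Σnᵢ = 1 + X.
y_i = n_i/n_T, p_i = y_i·P. Kp = p_A p_B / (p_E).
Equating to 0.253 bar and solving on 0 < X < 1: X = 0.458.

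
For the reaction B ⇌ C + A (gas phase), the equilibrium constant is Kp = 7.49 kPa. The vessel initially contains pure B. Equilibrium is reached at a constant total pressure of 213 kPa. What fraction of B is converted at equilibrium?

X = 0.184

Take 1 mol B as basis and let X be its fractional conversion, so ξ = X.
Mole table: n_B = 1 − X; n_C = X; n_A = X.
Summing: n_T = 1 + X.
y_i = n_i/n_T, p_i = y_i·P. Kp = p_C p_A / (p_B).
Substituting and setting equal to 7.49 kPa gives a polynomial in X; the root in (0,1) is X = 0.184.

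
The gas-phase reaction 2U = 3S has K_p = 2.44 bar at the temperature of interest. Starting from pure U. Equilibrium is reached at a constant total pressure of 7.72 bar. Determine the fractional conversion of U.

Let X = conversion of U (basis 1 mol U); extent of reaction ξ = 0.5X.
At extent ξ: n_U = 1 − X; n_S = 1.5X.
Total moles n_T = 1 + 0.5X.
With p_i = (n_i/n_T)P, K_p = p_S^3 / (p_U^2).
Setting this equal to 2.44 bar and taking the physical root (0 < X < 1) gives X = 0.357.

X = 0.357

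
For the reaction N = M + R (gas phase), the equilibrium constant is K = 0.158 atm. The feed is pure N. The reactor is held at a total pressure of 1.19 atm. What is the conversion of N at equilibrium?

X = 0.342

Basis: 1 mol N initially; let X = conversion of N. Extent ξ = X.
Species balance: n_N = 1 − X; n_M = X; n_R = X.
n_T = Σnᵢ = 1 + X.
Mole fractions y_i = n_i/n_T; K = p_M p_R / (p_N) with p_i = y_i·P.
Substituting and setting equal to 0.158 atm gives a polynomial in X; the root in (0,1) is X = 0.342.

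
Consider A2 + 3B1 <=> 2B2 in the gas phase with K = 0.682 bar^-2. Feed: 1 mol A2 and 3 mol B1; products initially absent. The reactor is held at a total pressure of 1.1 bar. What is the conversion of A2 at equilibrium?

X = 0.323

Take 1 mol A2 as basis and let X be its fractional conversion, so ξ = X.
Species balance: n_A2 = 1 − X; n_B1 = 3 − 3X; n_B2 = 2X.
Summing: n_T = 4 − 2X.
With p_i = (n_i/n_T)P, K = p_B2^2 / (p_A2 p_B1^3).
Equating to 0.682 bar^-2 and solving on 0 < X < 1: X = 0.323.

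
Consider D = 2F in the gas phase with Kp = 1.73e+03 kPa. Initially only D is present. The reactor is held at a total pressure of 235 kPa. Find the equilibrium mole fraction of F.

Take 1 mol D as basis and let X be its fractional conversion, so ξ = X.
Species balance: n_D = 1 − X; n_F = 2X.
Total moles n_T = 1 + X.
Mole fractions y_i = n_i/n_T; Kp = p_F^2 / (p_D) with p_i = y_i·P.
Equating to 1.73e+03 kPa and solving on 0 < X < 1: X = 0.805.
Then n_F = 1.61, n_T = 1.8, so y_F = 0.892.

y_F = 0.892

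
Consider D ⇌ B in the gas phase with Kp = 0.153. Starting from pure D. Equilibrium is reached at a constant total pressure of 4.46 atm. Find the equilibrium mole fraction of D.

Let X = conversion of D (basis 1 mol D); extent of reaction ξ = X.
Moles: n_D = 1 − X; n_B = X.
Since Δν = 0, n_T = 1 throughout.
y_i = n_i/n_T, p_i = y_i·P. Kp = p_B / (p_D).
This yields a degree-1 equation in X; solving on (0,1), X = 0.133.
Then n_D = 0.867, n_T = 1, so y_D = 0.867.

y_D = 0.867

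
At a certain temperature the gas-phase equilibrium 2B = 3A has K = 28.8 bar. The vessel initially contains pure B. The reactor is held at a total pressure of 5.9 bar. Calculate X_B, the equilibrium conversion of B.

X = 0.634

Let X = conversion of B (basis 1 mol B); extent of reaction ξ = 0.5X.
Mole table: n_B = 1 − X; n_A = 1.5X.
Total moles n_T = 1 + 0.5X.
Mole fractions y_i = n_i/n_T; K = p_A^3 / (p_B^2) with p_i = y_i·P.
Setting this equal to 28.8 bar and taking the physical root (0 < X < 1) gives X = 0.634.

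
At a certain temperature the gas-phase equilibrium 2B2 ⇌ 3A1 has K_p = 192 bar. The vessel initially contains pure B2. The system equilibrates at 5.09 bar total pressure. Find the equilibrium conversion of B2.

X = 0.815

Let X = conversion of B2 (basis 1 mol B2); extent of reaction ξ = 0.5X.
Mole table: n_B2 = 1 − X; n_A1 = 1.5X.
Summing: n_T = 1 + 0.5X.
y_i = n_i/n_T, p_i = y_i·P. K_p = p_A1^3 / (p_B2^2).
Substituting and setting equal to 192 bar gives a polynomial in X; the root in (0,1) is X = 0.815.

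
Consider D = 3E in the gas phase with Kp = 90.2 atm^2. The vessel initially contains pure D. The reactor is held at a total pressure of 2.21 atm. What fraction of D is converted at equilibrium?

Let X = conversion of D (basis 1 mol D); extent of reaction ξ = X.
Moles: n_D = 1 − X; n_E = 3X.
Total moles n_T = 1 + 2X.
y_i = n_i/n_T, p_i = y_i·P. Kp = p_E^3 / (p_D).
Setting this equal to 90.2 atm^2 and taking the physical root (0 < X < 1) gives X = 0.871.

X = 0.871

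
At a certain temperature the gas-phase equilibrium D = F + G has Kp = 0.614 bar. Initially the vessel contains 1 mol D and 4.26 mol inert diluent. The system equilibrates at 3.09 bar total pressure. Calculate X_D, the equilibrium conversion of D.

X = 0.645

Take 1 mol D as basis and let X be its fractional conversion, so ξ = X.
At extent ξ: n_D = 1 − X; n_F = X; n_G = X; n_I = 4.26 (inert).
Summing: n_T = 5.26 + X.
Mole fractions y_i = n_i/n_T; Kp = p_F p_G / (p_D) with p_i = y_i·P.
Setting this equal to 0.614 bar and taking the physical root (0 < X < 1) gives X = 0.645.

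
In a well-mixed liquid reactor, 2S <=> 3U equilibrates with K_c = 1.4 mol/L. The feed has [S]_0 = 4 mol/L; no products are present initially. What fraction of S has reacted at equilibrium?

Let X = conversion of S; extent ξ = 4X/2 mol/L.
Concentrations: [S] = 4 − 4X; [U] = 6X.
K_c = [U]^3 / ([S]^2).
Setting equal to 1.4 and solving for X on (0,1) gives X = 0.352.

X = 0.352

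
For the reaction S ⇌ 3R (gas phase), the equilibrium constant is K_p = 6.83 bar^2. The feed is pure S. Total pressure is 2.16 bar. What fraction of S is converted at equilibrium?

Basis: 1 mol S initially; let X = conversion of S. Extent ξ = X.
Moles: n_S = 1 − X; n_R = 3X.
Summing: n_T = 1 + 2X.
y_i = n_i/n_T, p_i = y_i·P. K_p = p_R^3 / (p_S).
Substituting and setting equal to 6.83 bar^2 gives a polynomial in X; the root in (0,1) is X = 0.477.

X = 0.477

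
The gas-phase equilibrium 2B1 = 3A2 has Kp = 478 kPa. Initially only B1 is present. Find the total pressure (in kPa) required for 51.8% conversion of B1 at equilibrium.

P = 298 kPa

Let X = conversion of B1 (basis 1 mol B1); extent of reaction ξ = 0.5X.
Moles: n_B1 = 1 − X; n_A2 = 1.5X.
Total moles n_T = 1 + 0.5X.
Kp = p_A2^3 / (p_B1^2) with p_i = (n_i/n_T)·P.
At X = 0.518: the mole-fraction product g(X) = Π y_i^ν_i = 1.604. Since Kp = g(X)·P^{1}, P = (Kp/g)^(1/1) = (478/1.604)^(1/1) = 298 kPa.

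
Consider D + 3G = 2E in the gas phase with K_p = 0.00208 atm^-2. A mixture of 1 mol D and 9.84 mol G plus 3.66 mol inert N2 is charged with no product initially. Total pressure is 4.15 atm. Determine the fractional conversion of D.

Take 1 mol D as basis and let X be its fractional conversion, so ξ = X.
Mole table: n_D = 1 − X; n_G = 9.84 − 3X; n_E = 2X; n_I = 3.66 (inert).
Summing: n_T = 14.5 − 2X.
With p_i = (n_i/n_T)P, K_p = p_E^2 / (p_D p_G^3).
This yields a degree-4 equation in X; solving on (0,1), X = 0.173.

X = 0.173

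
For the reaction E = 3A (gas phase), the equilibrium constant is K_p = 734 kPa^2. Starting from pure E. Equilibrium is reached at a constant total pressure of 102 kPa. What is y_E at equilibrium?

Let X = conversion of E (basis 1 mol E); extent of reaction ξ = X.
Species balance: n_E = 1 − X; n_A = 3X.
Total moles n_T = 1 + 2X.
y_i = n_i/n_T, p_i = y_i·P. K_p = p_A^3 / (p_E).
Substituting and setting equal to 734 kPa^2 gives a polynomial in X; the root in (0,1) is X = 0.156.
Then n_E = 0.844, n_T = 1.31, so y_E = 0.643.

y_E = 0.643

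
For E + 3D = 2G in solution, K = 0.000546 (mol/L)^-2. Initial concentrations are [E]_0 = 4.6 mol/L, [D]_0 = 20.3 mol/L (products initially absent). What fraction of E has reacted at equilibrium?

X = 0.298

Let X = conversion of E; extent ξ = 4.6·X mol/L.
Concentrations: [E] = 4.6 − 4.6X; [D] = 20.3 − 13.8X; [G] = 9.2X.
K = [G]^2 / ([E] [D]^3).
Solving K = 0.000546 for X ∈ (0,1): X = 0.298.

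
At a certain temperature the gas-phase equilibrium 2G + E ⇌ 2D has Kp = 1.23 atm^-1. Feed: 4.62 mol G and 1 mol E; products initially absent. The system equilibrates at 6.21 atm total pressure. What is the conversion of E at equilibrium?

Let X = conversion of E (basis 1 mol E); extent of reaction ξ = X.
Species balance: n_G = 4.62 − 2X; n_E = 1 − X; n_D = 2X.
n_T = Σnᵢ = 5.62 − X.
y_i = n_i/n_T, p_i = y_i·P. Kp = p_D^2 / (p_G^2 p_E).
Equating to 1.23 atm^-1 and solving on 0 < X < 1: X = 0.814.

X = 0.814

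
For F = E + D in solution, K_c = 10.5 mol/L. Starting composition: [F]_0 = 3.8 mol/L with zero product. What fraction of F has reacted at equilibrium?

X = 0.780

Let X = conversion of F; extent ξ = 3.8·X mol/L.
Concentrations: [F] = 3.8 − 3.8X; [E] = 3.8X; [D] = 3.8X.
K_c = [E] [D] / ([F]).
Solving K_c = 10.5 for X ∈ (0,1): X = 0.780.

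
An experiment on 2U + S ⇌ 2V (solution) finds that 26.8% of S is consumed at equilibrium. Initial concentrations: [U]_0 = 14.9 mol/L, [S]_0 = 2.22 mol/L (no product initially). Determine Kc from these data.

Kc = 0.00464 L/mol

Let X = conversion of S.
Concentrations: [U] = 14.9 − 4.44X; [S] = 2.22 − 2.22X; [V] = 4.44X.
At X = 0.268: [U] = 13.7, [S] = 1.63, [V] = 1.19.
Kc = [V]^2 / ([U]^2 [S]) = 0.00464 L/mol.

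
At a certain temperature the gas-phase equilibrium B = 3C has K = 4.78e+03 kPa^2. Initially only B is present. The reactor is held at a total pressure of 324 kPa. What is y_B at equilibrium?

y_B = 0.685

Basis: 1 mol B initially; let X = conversion of B. Extent ξ = X.
Mole table: n_B = 1 − X; n_C = 3X.
n_T = Σnᵢ = 1 + 2X.
Mole fractions y_i = n_i/n_T; K = p_C^3 / (p_B) with p_i = y_i·P.
Setting this equal to 4.78e+03 kPa^2 and taking the physical root (0 < X < 1) gives X = 0.133.
Then n_B = 0.867, n_T = 1.27, so y_B = 0.685.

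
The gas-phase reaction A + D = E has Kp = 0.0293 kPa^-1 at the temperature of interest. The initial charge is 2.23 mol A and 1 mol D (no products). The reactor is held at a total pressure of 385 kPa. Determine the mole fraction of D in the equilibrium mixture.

y_D = 0.056

Let X = conversion of D (basis 1 mol D); extent of reaction ξ = X.
Mole table: n_A = 2.23 − X; n_D = 1 − X; n_E = X.
n_T = Σnᵢ = 3.23 − X.
With p_i = (n_i/n_T)P, Kp = p_E / (p_A p_D).
This yields a degree-2 equation in X; solving on (0,1), X = 0.867.
Then n_D = 0.133, n_T = 2.36, so y_D = 0.056.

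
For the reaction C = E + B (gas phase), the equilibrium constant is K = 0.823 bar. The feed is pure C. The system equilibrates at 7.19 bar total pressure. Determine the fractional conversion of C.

X = 0.320

Let X = conversion of C (basis 1 mol C); extent of reaction ξ = X.
Mole table: n_C = 1 − X; n_E = X; n_B = X.
n_T = Σnᵢ = 1 + X.
With p_i = (n_i/n_T)P, K = p_E p_B / (p_C).
Substituting and setting equal to 0.823 bar gives a polynomial in X; the root in (0,1) is X = 0.320.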